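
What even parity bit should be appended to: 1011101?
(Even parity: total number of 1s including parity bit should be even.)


Number of 1s in data: 5
Parity bit: 1

1


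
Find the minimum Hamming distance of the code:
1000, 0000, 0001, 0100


Comparing all pairs, minimum distance: 1
Can detect 0 errors, correct 0 errors

1


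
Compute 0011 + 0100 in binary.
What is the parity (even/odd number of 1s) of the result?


0011 = 3
0100 = 4
Sum = 7 = 111
1s count = 3

odd parity (3 ones in 111)


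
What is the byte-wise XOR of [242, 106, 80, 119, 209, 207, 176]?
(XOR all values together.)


XOR chain: 242 ^ 106 ^ 80 ^ 119 ^ 209 ^ 207 ^ 176 = 17

17


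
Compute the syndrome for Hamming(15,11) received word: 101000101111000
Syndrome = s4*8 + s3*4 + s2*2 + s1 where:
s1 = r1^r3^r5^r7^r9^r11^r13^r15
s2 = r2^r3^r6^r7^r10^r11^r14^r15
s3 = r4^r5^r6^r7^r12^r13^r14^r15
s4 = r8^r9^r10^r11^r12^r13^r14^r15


s1=1, s2=0, s3=0, s4=0

Syndrome = 1 (error at position 1)


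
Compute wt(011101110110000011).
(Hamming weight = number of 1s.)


Counting 1s in 011101110110000011

10


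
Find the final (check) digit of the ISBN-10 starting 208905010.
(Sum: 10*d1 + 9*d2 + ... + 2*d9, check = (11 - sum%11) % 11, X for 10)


Weighted sum: 175
175 mod 11 = 10

Check digit: 1


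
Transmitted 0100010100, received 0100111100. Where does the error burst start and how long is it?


XOR: 0000101000

Burst at position 4, length 3


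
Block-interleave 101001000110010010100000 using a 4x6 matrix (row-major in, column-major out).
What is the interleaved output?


Matrix:
  101001
  000110
  010010
  100000
Read columns: 100100101000010001101000

100100101000010001101000


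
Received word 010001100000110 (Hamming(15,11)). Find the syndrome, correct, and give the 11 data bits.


Syndrome = 0: no error detected

Data: 00110000110 (no errors)


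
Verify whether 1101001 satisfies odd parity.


Number of 1s: 4

No, parity error (4 ones)


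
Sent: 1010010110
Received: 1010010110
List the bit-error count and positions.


XOR: 0000000000

0 errors (received matches sent)


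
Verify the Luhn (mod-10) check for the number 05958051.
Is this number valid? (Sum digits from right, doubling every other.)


Luhn sum = 28
28 mod 10 = 8

Invalid (Luhn sum mod 10 = 8)


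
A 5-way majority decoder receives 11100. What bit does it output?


Ones: 3 out of 5
Threshold: 3

1 (3/5 voted 1)


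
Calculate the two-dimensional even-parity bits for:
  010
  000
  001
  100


Row parities: 1011
Column parities: 111

Row P: 1011, Col P: 111, Corner: 1


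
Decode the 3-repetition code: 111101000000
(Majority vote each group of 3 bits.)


Groups: 111, 101, 000, 000
Majority votes: 1100

1100


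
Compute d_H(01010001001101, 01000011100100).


XOR: 00010010101001
Count of 1s: 5

5


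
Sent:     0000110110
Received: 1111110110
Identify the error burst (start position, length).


XOR: 1111000000

Burst at position 0, length 4


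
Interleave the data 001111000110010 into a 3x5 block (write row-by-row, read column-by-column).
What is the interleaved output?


Matrix:
  00111
  10001
  10010
Read columns: 011000100101110

011000100101110


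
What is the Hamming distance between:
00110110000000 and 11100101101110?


XOR: 11010011101110
Count of 1s: 9

9


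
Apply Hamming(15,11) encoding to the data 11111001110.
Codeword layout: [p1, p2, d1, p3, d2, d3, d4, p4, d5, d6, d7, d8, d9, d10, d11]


Parity bits: p1=1, p2=0, p3=0, p4=0

101011101001110


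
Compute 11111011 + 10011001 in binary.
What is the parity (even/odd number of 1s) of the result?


11111011 = 251
10011001 = 153
Sum = 404 = 110010100
1s count = 4

even parity (4 ones in 110010100)


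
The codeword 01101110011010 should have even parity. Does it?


Number of 1s: 8

Yes, parity is correct (8 ones)


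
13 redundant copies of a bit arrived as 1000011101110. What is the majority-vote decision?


Ones: 7 out of 13
Threshold: 7

1 (7/13 voted 1)


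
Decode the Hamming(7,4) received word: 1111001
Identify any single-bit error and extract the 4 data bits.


Syndrome = 3: error at position 3

Data: 0001 (corrected bit 3)


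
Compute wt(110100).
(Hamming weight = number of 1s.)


Counting 1s in 110100

3


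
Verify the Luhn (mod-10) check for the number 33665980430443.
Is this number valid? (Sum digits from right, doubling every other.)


Luhn sum = 61
61 mod 10 = 1

Invalid (Luhn sum mod 10 = 1)


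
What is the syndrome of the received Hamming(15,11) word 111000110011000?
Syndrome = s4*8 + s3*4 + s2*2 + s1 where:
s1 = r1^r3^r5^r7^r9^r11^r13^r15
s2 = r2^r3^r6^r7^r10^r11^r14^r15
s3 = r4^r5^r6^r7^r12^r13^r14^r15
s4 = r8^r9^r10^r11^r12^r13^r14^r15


s1=0, s2=0, s3=0, s4=1

Syndrome = 8 (error at position 8)


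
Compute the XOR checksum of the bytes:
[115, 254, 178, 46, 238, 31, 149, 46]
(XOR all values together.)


XOR chain: 115 ^ 254 ^ 178 ^ 46 ^ 238 ^ 31 ^ 149 ^ 46 = 91

91


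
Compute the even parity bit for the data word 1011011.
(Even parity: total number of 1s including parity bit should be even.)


Number of 1s in data: 5
Parity bit: 1

1


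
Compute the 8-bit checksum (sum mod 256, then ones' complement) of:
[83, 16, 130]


Sum = 229 mod 256 = 229
Complement = 26

26


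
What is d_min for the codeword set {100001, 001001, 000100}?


Comparing all pairs, minimum distance: 2
Can detect 1 errors, correct 0 errors

2


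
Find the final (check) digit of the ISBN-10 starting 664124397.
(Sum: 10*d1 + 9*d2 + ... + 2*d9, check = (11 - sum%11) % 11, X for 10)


Weighted sum: 238
238 mod 11 = 7

Check digit: 4


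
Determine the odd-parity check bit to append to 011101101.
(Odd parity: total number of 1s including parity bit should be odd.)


Number of 1s in data: 6
Parity bit: 1

1


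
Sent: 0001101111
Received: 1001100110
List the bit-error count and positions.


XOR: 1000001001

3 error(s) at position(s): 0, 6, 9


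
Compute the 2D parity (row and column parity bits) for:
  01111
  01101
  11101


Row parities: 010
Column parities: 11111

Row P: 010, Col P: 11111, Corner: 1


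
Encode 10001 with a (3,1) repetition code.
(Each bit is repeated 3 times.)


Each bit -> 3 copies

111000000000111


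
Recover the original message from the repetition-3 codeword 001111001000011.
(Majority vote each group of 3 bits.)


Groups: 001, 111, 001, 000, 011
Majority votes: 01001

01001


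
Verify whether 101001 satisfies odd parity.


Number of 1s: 3

Yes, parity is correct (3 ones)


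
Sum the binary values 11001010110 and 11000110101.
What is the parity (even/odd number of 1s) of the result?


11001010110 = 1622
11000110101 = 1589
Sum = 3211 = 110010001011
1s count = 6

even parity (6 ones in 110010001011)


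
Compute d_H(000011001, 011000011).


XOR: 011011010
Count of 1s: 5

5


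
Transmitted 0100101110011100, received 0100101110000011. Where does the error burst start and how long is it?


XOR: 0000000000011111

Burst at position 11, length 5


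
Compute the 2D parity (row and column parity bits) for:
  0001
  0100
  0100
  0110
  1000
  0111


Row parities: 111011
Column parities: 1000

Row P: 111011, Col P: 1000, Corner: 1


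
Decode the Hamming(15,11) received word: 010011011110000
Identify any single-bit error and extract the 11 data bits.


Syndrome = 1: error at position 1

Data: 01101110000 (corrected bit 1)


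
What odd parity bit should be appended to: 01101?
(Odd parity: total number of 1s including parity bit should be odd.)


Number of 1s in data: 3
Parity bit: 0

0


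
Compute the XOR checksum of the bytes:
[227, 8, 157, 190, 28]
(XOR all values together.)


XOR chain: 227 ^ 8 ^ 157 ^ 190 ^ 28 = 212

212


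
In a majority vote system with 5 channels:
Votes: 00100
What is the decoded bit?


Ones: 1 out of 5
Threshold: 3

0 (1/5 voted 1)


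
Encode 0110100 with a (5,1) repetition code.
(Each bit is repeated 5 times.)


Each bit -> 5 copies

00000111111111100000111110000000000


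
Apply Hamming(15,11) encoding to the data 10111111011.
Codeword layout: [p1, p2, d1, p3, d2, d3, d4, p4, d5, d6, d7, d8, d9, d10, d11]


Parity bits: p1=1, p2=1, p3=1, p4=0

111101101111011


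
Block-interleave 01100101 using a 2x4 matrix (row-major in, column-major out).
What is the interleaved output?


Matrix:
  0110
  0101
Read columns: 00111001

00111001


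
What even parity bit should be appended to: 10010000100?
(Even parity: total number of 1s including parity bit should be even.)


Number of 1s in data: 3
Parity bit: 1

1


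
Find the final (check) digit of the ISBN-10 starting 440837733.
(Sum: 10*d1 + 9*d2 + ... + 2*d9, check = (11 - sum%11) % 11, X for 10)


Weighted sum: 228
228 mod 11 = 8

Check digit: 3


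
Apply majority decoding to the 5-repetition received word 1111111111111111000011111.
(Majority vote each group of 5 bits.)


Groups: 11111, 11111, 11111, 10000, 11111
Majority votes: 11101

11101


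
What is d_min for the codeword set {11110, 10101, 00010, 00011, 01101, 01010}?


Comparing all pairs, minimum distance: 1
Can detect 0 errors, correct 0 errors

1


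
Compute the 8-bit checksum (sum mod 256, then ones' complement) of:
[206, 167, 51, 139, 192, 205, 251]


Sum = 1211 mod 256 = 187
Complement = 68

68


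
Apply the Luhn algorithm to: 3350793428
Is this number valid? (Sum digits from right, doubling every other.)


Luhn sum = 46
46 mod 10 = 6

Invalid (Luhn sum mod 10 = 6)


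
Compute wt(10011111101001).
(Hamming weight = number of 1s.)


Counting 1s in 10011111101001

9


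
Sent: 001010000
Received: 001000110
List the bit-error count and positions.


XOR: 000010110

3 error(s) at position(s): 4, 6, 7


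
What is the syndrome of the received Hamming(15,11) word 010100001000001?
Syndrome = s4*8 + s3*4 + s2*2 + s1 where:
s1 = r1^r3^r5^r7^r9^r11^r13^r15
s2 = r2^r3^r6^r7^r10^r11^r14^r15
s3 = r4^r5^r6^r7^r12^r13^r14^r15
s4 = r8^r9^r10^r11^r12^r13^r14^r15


s1=0, s2=0, s3=0, s4=0

Syndrome = 0 (no error)


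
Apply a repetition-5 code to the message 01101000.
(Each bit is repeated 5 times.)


Each bit -> 5 copies

0000011111111110000011111000000000000000


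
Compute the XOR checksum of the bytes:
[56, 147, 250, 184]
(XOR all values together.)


XOR chain: 56 ^ 147 ^ 250 ^ 184 = 233

233


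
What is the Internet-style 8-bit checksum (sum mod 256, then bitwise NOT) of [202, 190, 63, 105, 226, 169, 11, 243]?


Sum = 1209 mod 256 = 185
Complement = 70

70


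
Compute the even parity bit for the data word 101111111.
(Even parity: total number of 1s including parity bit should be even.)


Number of 1s in data: 8
Parity bit: 0

0


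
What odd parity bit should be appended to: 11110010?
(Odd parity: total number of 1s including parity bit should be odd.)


Number of 1s in data: 5
Parity bit: 0

0


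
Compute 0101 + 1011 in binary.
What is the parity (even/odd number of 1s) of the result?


0101 = 5
1011 = 11
Sum = 16 = 10000
1s count = 1

odd parity (1 ones in 10000)


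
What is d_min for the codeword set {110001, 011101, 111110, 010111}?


Comparing all pairs, minimum distance: 2
Can detect 1 errors, correct 0 errors

2


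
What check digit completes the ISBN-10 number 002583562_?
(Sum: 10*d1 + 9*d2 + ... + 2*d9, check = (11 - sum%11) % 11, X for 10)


Weighted sum: 156
156 mod 11 = 2

Check digit: 9


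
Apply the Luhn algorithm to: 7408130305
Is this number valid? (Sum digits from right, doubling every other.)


Luhn sum = 30
30 mod 10 = 0

Valid (Luhn sum mod 10 = 0)


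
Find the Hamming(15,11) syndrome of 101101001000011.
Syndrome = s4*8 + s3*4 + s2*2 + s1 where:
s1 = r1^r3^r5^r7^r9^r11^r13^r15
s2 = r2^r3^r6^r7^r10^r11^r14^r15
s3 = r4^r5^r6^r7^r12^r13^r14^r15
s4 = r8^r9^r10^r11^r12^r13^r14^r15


s1=0, s2=0, s3=0, s4=1

Syndrome = 8 (error at position 8)


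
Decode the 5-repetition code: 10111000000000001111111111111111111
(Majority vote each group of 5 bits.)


Groups: 10111, 00000, 00000, 01111, 11111, 11111, 11111
Majority votes: 1001111

1001111


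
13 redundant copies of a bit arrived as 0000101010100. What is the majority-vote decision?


Ones: 4 out of 13
Threshold: 7

0 (4/13 voted 1)


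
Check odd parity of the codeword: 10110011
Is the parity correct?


Number of 1s: 5

Yes, parity is correct (5 ones)


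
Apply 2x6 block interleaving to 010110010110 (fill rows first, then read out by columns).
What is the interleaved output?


Matrix:
  010110
  010110
Read columns: 001100111100

001100111100


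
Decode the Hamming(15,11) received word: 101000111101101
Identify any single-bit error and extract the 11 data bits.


Syndrome = 0: no error detected

Data: 10011101101 (no errors)


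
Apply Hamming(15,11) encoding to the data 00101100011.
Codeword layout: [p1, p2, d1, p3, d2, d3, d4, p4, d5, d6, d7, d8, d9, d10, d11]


Parity bits: p1=0, p2=0, p3=1, p4=0

000101001100011


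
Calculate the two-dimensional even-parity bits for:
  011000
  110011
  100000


Row parities: 001
Column parities: 001011

Row P: 001, Col P: 001011, Corner: 1


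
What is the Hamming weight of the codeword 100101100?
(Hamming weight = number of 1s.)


Counting 1s in 100101100

4


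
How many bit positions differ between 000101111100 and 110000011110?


XOR: 110101100010
Count of 1s: 6

6


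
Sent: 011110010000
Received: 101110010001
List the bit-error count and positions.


XOR: 110000000001

3 error(s) at position(s): 0, 1, 11


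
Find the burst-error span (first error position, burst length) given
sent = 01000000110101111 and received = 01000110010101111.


XOR: 00000110100000000

Burst at position 5, length 4


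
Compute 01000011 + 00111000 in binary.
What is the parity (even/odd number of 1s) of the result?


01000011 = 67
00111000 = 56
Sum = 123 = 1111011
1s count = 6

even parity (6 ones in 1111011)


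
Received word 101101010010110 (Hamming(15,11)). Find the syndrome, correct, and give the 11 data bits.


Syndrome = 0: no error detected

Data: 10100010110 (no errors)


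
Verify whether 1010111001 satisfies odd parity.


Number of 1s: 6

No, parity error (6 ones)


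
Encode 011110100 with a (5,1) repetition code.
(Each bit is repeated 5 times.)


Each bit -> 5 copies

000001111111111111111111100000111110000000000


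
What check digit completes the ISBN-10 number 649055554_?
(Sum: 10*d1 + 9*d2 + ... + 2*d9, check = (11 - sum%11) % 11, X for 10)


Weighted sum: 266
266 mod 11 = 2

Check digit: 9


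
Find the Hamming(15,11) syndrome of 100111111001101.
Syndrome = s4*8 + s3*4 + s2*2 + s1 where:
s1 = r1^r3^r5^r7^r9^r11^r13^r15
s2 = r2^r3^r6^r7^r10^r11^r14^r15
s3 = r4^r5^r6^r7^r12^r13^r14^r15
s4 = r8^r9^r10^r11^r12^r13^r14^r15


s1=0, s2=1, s3=1, s4=1

Syndrome = 14 (error at position 14)


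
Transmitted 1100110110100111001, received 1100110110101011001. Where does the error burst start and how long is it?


XOR: 0000000000001100000

Burst at position 12, length 2


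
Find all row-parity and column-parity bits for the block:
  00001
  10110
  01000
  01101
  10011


Row parities: 11111
Column parities: 00001

Row P: 11111, Col P: 00001, Corner: 1


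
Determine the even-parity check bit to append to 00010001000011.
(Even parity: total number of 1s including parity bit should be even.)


Number of 1s in data: 4
Parity bit: 0

0


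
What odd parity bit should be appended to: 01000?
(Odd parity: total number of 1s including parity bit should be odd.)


Number of 1s in data: 1
Parity bit: 0

0


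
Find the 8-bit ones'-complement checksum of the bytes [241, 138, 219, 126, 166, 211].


Sum = 1101 mod 256 = 77
Complement = 178

178


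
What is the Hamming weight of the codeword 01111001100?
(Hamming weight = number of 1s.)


Counting 1s in 01111001100

6


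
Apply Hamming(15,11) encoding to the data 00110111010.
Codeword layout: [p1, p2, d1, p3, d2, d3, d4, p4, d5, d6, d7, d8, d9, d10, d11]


Parity bits: p1=0, p2=1, p3=0, p4=0

010001100111010


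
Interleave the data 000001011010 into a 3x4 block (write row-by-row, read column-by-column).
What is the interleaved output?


Matrix:
  0000
  0101
  1010
Read columns: 001010001010

001010001010


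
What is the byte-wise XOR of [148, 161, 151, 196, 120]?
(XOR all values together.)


XOR chain: 148 ^ 161 ^ 151 ^ 196 ^ 120 = 30

30


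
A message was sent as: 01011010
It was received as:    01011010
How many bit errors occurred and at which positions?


XOR: 00000000

0 errors (received matches sent)


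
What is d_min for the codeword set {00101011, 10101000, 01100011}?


Comparing all pairs, minimum distance: 2
Can detect 1 errors, correct 0 errors

2


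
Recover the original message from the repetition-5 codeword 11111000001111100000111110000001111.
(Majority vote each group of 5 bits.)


Groups: 11111, 00000, 11111, 00000, 11111, 00000, 01111
Majority votes: 1010101

1010101


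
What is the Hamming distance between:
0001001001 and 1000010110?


XOR: 1001011111
Count of 1s: 7

7


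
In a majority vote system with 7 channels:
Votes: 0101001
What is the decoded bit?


Ones: 3 out of 7
Threshold: 4

0 (3/7 voted 1)


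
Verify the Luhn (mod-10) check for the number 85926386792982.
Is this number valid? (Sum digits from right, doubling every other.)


Luhn sum = 78
78 mod 10 = 8

Invalid (Luhn sum mod 10 = 8)


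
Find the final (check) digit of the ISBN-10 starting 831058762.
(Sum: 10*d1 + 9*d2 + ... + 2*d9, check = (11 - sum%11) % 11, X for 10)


Weighted sum: 235
235 mod 11 = 4

Check digit: 7


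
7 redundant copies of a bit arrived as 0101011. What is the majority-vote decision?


Ones: 4 out of 7
Threshold: 4

1 (4/7 voted 1)


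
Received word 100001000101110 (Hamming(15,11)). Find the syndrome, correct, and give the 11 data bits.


Syndrome = 2: error at position 2

Data: 00100101110 (corrected bit 2)


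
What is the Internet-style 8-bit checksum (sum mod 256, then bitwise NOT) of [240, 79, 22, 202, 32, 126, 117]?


Sum = 818 mod 256 = 50
Complement = 205

205


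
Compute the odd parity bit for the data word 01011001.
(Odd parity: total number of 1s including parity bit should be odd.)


Number of 1s in data: 4
Parity bit: 1

1


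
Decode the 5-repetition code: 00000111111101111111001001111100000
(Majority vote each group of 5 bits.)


Groups: 00000, 11111, 11011, 11111, 00100, 11111, 00000
Majority votes: 0111010

0111010


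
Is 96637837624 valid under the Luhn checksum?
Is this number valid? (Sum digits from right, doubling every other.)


Luhn sum = 60
60 mod 10 = 0

Valid (Luhn sum mod 10 = 0)


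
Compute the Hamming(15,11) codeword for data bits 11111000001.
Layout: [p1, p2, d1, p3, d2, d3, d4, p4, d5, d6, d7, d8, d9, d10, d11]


Parity bits: p1=1, p2=0, p3=0, p4=0

101011101000001


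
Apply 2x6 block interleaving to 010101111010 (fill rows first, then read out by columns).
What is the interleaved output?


Matrix:
  010101
  111010
Read columns: 011101100110

011101100110


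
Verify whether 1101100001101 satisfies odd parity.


Number of 1s: 7

Yes, parity is correct (7 ones)


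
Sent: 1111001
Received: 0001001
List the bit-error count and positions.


XOR: 1110000

3 error(s) at position(s): 0, 1, 2


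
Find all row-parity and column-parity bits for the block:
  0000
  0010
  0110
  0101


Row parities: 0100
Column parities: 0001

Row P: 0100, Col P: 0001, Corner: 1


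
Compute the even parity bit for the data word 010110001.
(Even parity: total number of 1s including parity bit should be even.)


Number of 1s in data: 4
Parity bit: 0

0


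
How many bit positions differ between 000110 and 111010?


XOR: 111100
Count of 1s: 4

4


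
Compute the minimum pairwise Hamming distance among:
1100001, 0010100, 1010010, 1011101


Comparing all pairs, minimum distance: 3
Can detect 2 errors, correct 1 errors

3


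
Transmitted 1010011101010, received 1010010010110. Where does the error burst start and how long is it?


XOR: 0000001111100

Burst at position 6, length 5


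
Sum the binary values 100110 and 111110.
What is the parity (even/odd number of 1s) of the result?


100110 = 38
111110 = 62
Sum = 100 = 1100100
1s count = 3

odd parity (3 ones in 1100100)


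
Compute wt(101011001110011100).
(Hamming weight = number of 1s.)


Counting 1s in 101011001110011100

10


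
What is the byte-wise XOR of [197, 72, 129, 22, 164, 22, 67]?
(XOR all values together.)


XOR chain: 197 ^ 72 ^ 129 ^ 22 ^ 164 ^ 22 ^ 67 = 235

235


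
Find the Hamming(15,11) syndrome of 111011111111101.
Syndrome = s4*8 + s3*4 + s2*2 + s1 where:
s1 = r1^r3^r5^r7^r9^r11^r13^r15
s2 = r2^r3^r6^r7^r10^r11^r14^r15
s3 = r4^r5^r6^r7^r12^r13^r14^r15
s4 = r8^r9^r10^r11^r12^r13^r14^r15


s1=0, s2=1, s3=0, s4=1

Syndrome = 10 (error at position 10)


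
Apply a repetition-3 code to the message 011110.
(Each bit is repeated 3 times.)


Each bit -> 3 copies

000111111111111000


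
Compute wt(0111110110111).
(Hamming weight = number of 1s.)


Counting 1s in 0111110110111

10


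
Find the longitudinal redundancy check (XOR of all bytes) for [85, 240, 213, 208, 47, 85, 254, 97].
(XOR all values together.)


XOR chain: 85 ^ 240 ^ 213 ^ 208 ^ 47 ^ 85 ^ 254 ^ 97 = 69

69


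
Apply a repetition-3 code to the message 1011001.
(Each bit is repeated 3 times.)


Each bit -> 3 copies

111000111111000000111


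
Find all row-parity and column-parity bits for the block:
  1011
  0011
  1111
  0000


Row parities: 1000
Column parities: 0111

Row P: 1000, Col P: 0111, Corner: 1


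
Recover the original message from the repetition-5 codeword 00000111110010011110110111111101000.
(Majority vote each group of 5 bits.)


Groups: 00000, 11111, 00100, 11110, 11011, 11111, 01000
Majority votes: 0101110

0101110


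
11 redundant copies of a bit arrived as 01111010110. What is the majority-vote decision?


Ones: 7 out of 11
Threshold: 6

1 (7/11 voted 1)


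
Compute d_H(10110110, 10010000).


XOR: 00100110
Count of 1s: 3

3


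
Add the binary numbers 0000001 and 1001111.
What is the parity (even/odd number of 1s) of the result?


0000001 = 1
1001111 = 79
Sum = 80 = 1010000
1s count = 2

even parity (2 ones in 1010000)


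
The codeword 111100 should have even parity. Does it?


Number of 1s: 4

Yes, parity is correct (4 ones)


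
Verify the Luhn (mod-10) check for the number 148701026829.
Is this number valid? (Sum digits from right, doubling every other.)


Luhn sum = 47
47 mod 10 = 7

Invalid (Luhn sum mod 10 = 7)


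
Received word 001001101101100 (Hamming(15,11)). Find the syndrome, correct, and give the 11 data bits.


Syndrome = 0: no error detected

Data: 10111101100 (no errors)


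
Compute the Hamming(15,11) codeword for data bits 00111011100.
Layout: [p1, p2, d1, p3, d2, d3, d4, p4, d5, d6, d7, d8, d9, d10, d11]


Parity bits: p1=0, p2=1, p3=0, p4=0

010001101011100


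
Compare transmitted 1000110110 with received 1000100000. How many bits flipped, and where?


XOR: 0000010110

3 error(s) at position(s): 5, 7, 8


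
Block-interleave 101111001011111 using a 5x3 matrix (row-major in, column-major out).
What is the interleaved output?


Matrix:
  101
  111
  001
  011
  111
Read columns: 110010101111111

110010101111111


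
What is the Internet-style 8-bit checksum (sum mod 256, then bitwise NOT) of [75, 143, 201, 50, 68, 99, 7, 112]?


Sum = 755 mod 256 = 243
Complement = 12

12


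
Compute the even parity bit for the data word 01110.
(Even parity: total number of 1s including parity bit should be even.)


Number of 1s in data: 3
Parity bit: 1

1


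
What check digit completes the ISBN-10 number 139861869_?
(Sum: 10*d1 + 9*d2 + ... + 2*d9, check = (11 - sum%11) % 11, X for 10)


Weighted sum: 274
274 mod 11 = 10

Check digit: 1


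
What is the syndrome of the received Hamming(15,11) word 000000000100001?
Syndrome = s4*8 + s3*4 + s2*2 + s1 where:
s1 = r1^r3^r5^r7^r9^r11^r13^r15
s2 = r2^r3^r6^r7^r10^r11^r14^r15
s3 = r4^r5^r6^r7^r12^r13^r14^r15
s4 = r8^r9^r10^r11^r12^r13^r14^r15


s1=1, s2=0, s3=1, s4=0

Syndrome = 5 (error at position 5)


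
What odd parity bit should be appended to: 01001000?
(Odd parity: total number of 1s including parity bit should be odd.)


Number of 1s in data: 2
Parity bit: 1

1


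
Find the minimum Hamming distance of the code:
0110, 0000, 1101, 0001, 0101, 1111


Comparing all pairs, minimum distance: 1
Can detect 0 errors, correct 0 errors

1


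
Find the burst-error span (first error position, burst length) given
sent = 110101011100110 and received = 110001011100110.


XOR: 000100000000000

Burst at position 3, length 1


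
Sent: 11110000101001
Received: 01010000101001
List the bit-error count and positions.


XOR: 10100000000000

2 error(s) at position(s): 0, 2


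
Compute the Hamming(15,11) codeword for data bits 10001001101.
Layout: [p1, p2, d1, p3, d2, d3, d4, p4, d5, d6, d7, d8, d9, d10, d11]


Parity bits: p1=0, p2=0, p3=1, p4=0

001100001001101


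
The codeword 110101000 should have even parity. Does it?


Number of 1s: 4

Yes, parity is correct (4 ones)


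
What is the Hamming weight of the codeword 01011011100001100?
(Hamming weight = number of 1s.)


Counting 1s in 01011011100001100

8


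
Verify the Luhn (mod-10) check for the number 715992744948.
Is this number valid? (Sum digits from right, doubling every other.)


Luhn sum = 69
69 mod 10 = 9

Invalid (Luhn sum mod 10 = 9)


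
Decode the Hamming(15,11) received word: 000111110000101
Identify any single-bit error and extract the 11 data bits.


Syndrome = 10: error at position 10

Data: 01110100101 (corrected bit 10)


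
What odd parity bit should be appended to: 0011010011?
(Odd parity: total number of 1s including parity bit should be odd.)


Number of 1s in data: 5
Parity bit: 0

0


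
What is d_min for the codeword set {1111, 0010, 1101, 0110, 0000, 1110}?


Comparing all pairs, minimum distance: 1
Can detect 0 errors, correct 0 errors

1


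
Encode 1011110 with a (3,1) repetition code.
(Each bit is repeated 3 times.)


Each bit -> 3 copies

111000111111111111000


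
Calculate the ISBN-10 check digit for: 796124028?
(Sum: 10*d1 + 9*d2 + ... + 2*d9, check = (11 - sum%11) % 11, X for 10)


Weighted sum: 260
260 mod 11 = 7

Check digit: 4


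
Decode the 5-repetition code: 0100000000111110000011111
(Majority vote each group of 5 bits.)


Groups: 01000, 00000, 11111, 00000, 11111
Majority votes: 00101

00101


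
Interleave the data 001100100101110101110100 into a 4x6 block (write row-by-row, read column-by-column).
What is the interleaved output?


Matrix:
  001100
  100101
  110101
  110100
Read columns: 011100111000111100000110

011100111000111100000110


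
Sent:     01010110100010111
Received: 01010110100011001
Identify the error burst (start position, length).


XOR: 00000000000001110

Burst at position 13, length 3


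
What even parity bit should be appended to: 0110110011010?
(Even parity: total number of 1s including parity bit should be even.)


Number of 1s in data: 7
Parity bit: 1

1


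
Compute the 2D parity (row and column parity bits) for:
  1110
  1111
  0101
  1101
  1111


Row parities: 10010
Column parities: 0110

Row P: 10010, Col P: 0110, Corner: 0


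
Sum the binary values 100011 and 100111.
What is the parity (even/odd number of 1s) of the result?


100011 = 35
100111 = 39
Sum = 74 = 1001010
1s count = 3

odd parity (3 ones in 1001010)


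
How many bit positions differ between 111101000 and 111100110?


XOR: 000001110
Count of 1s: 3

3


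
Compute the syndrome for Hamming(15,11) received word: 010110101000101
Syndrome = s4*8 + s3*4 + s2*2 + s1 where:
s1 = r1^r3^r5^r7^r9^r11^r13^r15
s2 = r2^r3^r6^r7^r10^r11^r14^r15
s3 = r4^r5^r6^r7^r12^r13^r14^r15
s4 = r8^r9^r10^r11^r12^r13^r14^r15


s1=1, s2=1, s3=1, s4=1

Syndrome = 15 (error at position 15)


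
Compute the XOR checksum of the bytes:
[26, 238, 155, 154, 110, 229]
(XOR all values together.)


XOR chain: 26 ^ 238 ^ 155 ^ 154 ^ 110 ^ 229 = 126

126


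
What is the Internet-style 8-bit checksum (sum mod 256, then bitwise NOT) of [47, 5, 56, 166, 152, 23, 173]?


Sum = 622 mod 256 = 110
Complement = 145

145


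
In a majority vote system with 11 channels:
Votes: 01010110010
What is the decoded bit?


Ones: 5 out of 11
Threshold: 6

0 (5/11 voted 1)


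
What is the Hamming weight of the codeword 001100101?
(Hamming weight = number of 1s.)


Counting 1s in 001100101

4


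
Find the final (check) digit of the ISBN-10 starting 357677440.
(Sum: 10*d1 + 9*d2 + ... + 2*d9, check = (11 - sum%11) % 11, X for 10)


Weighted sum: 278
278 mod 11 = 3

Check digit: 8


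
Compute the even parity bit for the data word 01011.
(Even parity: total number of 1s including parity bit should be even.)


Number of 1s in data: 3
Parity bit: 1

1


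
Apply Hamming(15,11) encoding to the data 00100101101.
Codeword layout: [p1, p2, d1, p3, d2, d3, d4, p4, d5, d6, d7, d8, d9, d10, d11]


Parity bits: p1=0, p2=1, p3=0, p4=0

010001000101101


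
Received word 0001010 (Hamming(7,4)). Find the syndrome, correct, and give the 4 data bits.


Syndrome = 2: error at position 2

Data: 0010 (corrected bit 2)


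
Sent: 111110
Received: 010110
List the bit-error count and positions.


XOR: 101000

2 error(s) at position(s): 0, 2


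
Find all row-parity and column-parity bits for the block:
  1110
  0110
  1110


Row parities: 101
Column parities: 0110

Row P: 101, Col P: 0110, Corner: 0


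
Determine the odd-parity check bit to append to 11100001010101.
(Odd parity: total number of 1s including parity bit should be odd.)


Number of 1s in data: 7
Parity bit: 0

0


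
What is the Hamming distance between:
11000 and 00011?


XOR: 11011
Count of 1s: 4

4


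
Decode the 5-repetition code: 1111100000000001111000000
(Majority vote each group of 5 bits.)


Groups: 11111, 00000, 00000, 11110, 00000
Majority votes: 10010

10010


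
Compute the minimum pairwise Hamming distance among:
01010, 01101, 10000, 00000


Comparing all pairs, minimum distance: 1
Can detect 0 errors, correct 0 errors

1


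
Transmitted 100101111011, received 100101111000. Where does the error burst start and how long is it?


XOR: 000000000011

Burst at position 10, length 2


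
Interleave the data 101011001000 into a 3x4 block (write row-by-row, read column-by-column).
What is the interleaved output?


Matrix:
  1010
  1100
  1000
Read columns: 111010100000

111010100000


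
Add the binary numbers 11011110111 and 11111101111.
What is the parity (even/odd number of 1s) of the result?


11011110111 = 1783
11111101111 = 2031
Sum = 3814 = 111011100110
1s count = 8

even parity (8 ones in 111011100110)


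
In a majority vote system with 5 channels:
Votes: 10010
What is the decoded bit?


Ones: 2 out of 5
Threshold: 3

0 (2/5 voted 1)


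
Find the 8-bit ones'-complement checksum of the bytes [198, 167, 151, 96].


Sum = 612 mod 256 = 100
Complement = 155

155


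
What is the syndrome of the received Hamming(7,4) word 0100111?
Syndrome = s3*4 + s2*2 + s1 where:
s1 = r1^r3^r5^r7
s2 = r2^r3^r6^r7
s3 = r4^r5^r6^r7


s1=0, s2=1, s3=1

Syndrome = 6 (error at position 6)


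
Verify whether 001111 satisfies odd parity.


Number of 1s: 4

No, parity error (4 ones)


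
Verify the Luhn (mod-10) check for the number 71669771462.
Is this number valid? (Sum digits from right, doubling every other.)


Luhn sum = 50
50 mod 10 = 0

Valid (Luhn sum mod 10 = 0)


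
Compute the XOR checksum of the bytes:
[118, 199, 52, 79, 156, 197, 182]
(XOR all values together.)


XOR chain: 118 ^ 199 ^ 52 ^ 79 ^ 156 ^ 197 ^ 182 = 37

37


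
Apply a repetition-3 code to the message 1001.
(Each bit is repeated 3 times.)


Each bit -> 3 copies

111000000111


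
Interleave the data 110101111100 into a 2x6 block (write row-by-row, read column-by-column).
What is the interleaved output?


Matrix:
  110101
  111100
Read columns: 111101110010

111101110010


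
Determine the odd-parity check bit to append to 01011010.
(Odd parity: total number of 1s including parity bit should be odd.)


Number of 1s in data: 4
Parity bit: 1

1


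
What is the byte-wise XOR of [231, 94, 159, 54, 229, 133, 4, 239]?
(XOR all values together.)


XOR chain: 231 ^ 94 ^ 159 ^ 54 ^ 229 ^ 133 ^ 4 ^ 239 = 155

155


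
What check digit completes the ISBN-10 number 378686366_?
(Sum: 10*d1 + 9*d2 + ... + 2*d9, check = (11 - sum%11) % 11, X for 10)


Weighted sum: 319
319 mod 11 = 0

Check digit: 0


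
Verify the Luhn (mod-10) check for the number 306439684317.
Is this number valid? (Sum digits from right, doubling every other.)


Luhn sum = 59
59 mod 10 = 9

Invalid (Luhn sum mod 10 = 9)


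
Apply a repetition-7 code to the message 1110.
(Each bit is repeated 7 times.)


Each bit -> 7 copies

1111111111111111111110000000


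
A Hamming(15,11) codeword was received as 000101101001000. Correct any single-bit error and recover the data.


Syndrome = 0: no error detected

Data: 00111001000 (no errors)


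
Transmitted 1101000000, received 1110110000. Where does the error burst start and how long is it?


XOR: 0011110000

Burst at position 2, length 4


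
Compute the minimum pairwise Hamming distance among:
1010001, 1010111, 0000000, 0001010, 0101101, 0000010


Comparing all pairs, minimum distance: 1
Can detect 0 errors, correct 0 errors

1


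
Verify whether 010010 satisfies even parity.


Number of 1s: 2

Yes, parity is correct (2 ones)


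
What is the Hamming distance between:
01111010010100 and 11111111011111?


XOR: 10000101001011
Count of 1s: 6

6


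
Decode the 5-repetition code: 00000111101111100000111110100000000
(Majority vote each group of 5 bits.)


Groups: 00000, 11110, 11111, 00000, 11111, 01000, 00000
Majority votes: 0110100

0110100


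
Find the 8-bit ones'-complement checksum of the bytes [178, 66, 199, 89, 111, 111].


Sum = 754 mod 256 = 242
Complement = 13

13


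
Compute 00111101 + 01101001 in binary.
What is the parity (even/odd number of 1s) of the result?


00111101 = 61
01101001 = 105
Sum = 166 = 10100110
1s count = 4

even parity (4 ones in 10100110)


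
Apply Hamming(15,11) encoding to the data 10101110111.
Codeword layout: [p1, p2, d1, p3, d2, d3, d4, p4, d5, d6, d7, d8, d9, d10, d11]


Parity bits: p1=1, p2=0, p3=0, p4=0

101001001110111


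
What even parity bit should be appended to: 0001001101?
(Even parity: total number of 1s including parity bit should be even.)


Number of 1s in data: 4
Parity bit: 0

0


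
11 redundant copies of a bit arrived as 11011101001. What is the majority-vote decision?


Ones: 7 out of 11
Threshold: 6

1 (7/11 voted 1)


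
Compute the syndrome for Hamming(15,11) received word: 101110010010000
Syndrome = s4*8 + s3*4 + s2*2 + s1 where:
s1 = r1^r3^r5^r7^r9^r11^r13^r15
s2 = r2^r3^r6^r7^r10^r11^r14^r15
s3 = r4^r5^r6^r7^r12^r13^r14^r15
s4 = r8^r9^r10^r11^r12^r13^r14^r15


s1=0, s2=0, s3=0, s4=0

Syndrome = 0 (no error)


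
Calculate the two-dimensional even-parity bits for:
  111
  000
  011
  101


Row parities: 1000
Column parities: 001

Row P: 1000, Col P: 001, Corner: 1


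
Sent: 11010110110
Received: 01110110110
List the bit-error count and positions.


XOR: 10100000000

2 error(s) at position(s): 0, 2


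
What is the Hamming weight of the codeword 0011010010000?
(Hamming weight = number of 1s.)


Counting 1s in 0011010010000

4


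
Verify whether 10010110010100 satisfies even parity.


Number of 1s: 6

Yes, parity is correct (6 ones)


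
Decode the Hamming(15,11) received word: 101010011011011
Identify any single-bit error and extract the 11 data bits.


Syndrome = 0: no error detected

Data: 11001011011 (no errors)


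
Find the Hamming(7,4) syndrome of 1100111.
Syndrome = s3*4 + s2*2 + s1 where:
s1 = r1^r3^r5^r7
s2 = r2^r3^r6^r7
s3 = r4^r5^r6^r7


s1=1, s2=1, s3=1

Syndrome = 7 (error at position 7)


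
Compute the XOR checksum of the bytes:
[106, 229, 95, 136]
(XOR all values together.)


XOR chain: 106 ^ 229 ^ 95 ^ 136 = 88

88


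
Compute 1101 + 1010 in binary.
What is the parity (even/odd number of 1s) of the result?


1101 = 13
1010 = 10
Sum = 23 = 10111
1s count = 4

even parity (4 ones in 10111)


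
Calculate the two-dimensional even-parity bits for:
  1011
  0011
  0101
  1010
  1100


Row parities: 10000
Column parities: 1011

Row P: 10000, Col P: 1011, Corner: 1


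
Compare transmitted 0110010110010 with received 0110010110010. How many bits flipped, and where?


XOR: 0000000000000

0 errors (received matches sent)


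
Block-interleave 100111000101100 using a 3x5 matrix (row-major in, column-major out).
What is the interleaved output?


Matrix:
  10011
  10001
  01100
Read columns: 110001001100110

110001001100110


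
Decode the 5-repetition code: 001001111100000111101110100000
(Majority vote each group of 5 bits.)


Groups: 00100, 11111, 00000, 11110, 11101, 00000
Majority votes: 010110

010110


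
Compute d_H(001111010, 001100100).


XOR: 000011110
Count of 1s: 4

4


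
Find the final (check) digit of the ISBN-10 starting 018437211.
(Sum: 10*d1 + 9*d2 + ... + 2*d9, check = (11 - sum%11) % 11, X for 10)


Weighted sum: 167
167 mod 11 = 2

Check digit: 9


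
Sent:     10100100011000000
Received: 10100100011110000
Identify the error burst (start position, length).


XOR: 00000000000110000

Burst at position 11, length 2


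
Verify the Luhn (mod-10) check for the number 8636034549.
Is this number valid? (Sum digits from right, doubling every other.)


Luhn sum = 58
58 mod 10 = 8

Invalid (Luhn sum mod 10 = 8)


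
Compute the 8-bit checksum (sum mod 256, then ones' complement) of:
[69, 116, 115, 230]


Sum = 530 mod 256 = 18
Complement = 237

237


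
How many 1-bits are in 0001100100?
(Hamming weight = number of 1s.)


Counting 1s in 0001100100

3


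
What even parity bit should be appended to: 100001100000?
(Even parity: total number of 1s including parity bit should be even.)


Number of 1s in data: 3
Parity bit: 1

1


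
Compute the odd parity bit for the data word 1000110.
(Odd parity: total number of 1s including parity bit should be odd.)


Number of 1s in data: 3
Parity bit: 0

0


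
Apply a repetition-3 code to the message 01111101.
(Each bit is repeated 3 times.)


Each bit -> 3 copies

000111111111111111000111


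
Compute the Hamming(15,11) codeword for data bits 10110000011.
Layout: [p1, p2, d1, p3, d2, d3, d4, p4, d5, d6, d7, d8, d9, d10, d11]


Parity bits: p1=1, p2=1, p3=0, p4=0

111001100000011


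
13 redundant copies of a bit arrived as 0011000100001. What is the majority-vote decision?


Ones: 4 out of 13
Threshold: 7

0 (4/13 voted 1)


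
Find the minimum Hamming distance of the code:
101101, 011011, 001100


Comparing all pairs, minimum distance: 2
Can detect 1 errors, correct 0 errors

2
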